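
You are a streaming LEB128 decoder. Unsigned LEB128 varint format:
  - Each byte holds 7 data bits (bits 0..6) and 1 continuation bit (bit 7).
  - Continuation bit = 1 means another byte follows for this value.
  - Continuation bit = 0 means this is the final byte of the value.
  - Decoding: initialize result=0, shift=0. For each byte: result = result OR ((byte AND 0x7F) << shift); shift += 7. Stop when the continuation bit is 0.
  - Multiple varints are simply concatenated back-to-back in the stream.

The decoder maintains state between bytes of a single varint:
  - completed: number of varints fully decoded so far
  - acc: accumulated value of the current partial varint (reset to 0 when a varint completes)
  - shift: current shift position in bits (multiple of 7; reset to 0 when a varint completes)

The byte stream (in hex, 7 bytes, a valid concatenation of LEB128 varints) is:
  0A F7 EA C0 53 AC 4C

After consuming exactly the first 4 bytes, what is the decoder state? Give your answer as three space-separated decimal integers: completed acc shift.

Answer: 1 1062263 21

Derivation:
byte[0]=0x0A cont=0 payload=0x0A: varint #1 complete (value=10); reset -> completed=1 acc=0 shift=0
byte[1]=0xF7 cont=1 payload=0x77: acc |= 119<<0 -> completed=1 acc=119 shift=7
byte[2]=0xEA cont=1 payload=0x6A: acc |= 106<<7 -> completed=1 acc=13687 shift=14
byte[3]=0xC0 cont=1 payload=0x40: acc |= 64<<14 -> completed=1 acc=1062263 shift=21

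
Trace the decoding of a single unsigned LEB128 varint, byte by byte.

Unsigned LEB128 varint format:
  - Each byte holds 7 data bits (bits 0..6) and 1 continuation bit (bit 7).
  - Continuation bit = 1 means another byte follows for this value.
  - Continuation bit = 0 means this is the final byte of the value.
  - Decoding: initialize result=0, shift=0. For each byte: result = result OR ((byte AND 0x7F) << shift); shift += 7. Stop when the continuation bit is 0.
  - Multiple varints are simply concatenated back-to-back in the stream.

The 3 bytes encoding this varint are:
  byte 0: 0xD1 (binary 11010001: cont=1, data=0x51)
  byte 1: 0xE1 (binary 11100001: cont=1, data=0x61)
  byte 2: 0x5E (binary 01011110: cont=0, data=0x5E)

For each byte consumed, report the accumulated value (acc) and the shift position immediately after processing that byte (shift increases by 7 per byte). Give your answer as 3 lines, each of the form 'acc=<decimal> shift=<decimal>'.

byte 0=0xD1: payload=0x51=81, contrib = 81<<0 = 81; acc -> 81, shift -> 7
byte 1=0xE1: payload=0x61=97, contrib = 97<<7 = 12416; acc -> 12497, shift -> 14
byte 2=0x5E: payload=0x5E=94, contrib = 94<<14 = 1540096; acc -> 1552593, shift -> 21

Answer: acc=81 shift=7
acc=12497 shift=14
acc=1552593 shift=21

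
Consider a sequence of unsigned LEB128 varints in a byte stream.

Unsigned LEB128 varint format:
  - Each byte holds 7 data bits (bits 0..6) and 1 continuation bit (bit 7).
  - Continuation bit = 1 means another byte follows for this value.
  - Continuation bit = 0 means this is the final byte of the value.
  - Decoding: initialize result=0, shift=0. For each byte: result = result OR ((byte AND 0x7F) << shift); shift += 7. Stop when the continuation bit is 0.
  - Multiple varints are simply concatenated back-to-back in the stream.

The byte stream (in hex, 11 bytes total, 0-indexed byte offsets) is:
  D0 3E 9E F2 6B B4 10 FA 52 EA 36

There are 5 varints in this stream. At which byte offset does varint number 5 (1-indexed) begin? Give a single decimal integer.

  byte[0]=0xD0 cont=1 payload=0x50=80: acc |= 80<<0 -> acc=80 shift=7
  byte[1]=0x3E cont=0 payload=0x3E=62: acc |= 62<<7 -> acc=8016 shift=14 [end]
Varint 1: bytes[0:2] = D0 3E -> value 8016 (2 byte(s))
  byte[2]=0x9E cont=1 payload=0x1E=30: acc |= 30<<0 -> acc=30 shift=7
  byte[3]=0xF2 cont=1 payload=0x72=114: acc |= 114<<7 -> acc=14622 shift=14
  byte[4]=0x6B cont=0 payload=0x6B=107: acc |= 107<<14 -> acc=1767710 shift=21 [end]
Varint 2: bytes[2:5] = 9E F2 6B -> value 1767710 (3 byte(s))
  byte[5]=0xB4 cont=1 payload=0x34=52: acc |= 52<<0 -> acc=52 shift=7
  byte[6]=0x10 cont=0 payload=0x10=16: acc |= 16<<7 -> acc=2100 shift=14 [end]
Varint 3: bytes[5:7] = B4 10 -> value 2100 (2 byte(s))
  byte[7]=0xFA cont=1 payload=0x7A=122: acc |= 122<<0 -> acc=122 shift=7
  byte[8]=0x52 cont=0 payload=0x52=82: acc |= 82<<7 -> acc=10618 shift=14 [end]
Varint 4: bytes[7:9] = FA 52 -> value 10618 (2 byte(s))
  byte[9]=0xEA cont=1 payload=0x6A=106: acc |= 106<<0 -> acc=106 shift=7
  byte[10]=0x36 cont=0 payload=0x36=54: acc |= 54<<7 -> acc=7018 shift=14 [end]
Varint 5: bytes[9:11] = EA 36 -> value 7018 (2 byte(s))

Answer: 9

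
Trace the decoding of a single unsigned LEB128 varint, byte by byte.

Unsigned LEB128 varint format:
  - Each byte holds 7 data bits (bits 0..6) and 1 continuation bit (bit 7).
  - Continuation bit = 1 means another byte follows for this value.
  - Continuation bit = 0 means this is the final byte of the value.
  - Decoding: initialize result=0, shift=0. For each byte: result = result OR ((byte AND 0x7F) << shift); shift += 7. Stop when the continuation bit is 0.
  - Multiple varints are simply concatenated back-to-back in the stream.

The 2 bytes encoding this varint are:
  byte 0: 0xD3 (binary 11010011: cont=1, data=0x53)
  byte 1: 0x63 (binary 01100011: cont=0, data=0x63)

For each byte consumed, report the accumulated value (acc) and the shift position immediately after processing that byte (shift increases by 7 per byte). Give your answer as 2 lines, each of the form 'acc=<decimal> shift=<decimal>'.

Answer: acc=83 shift=7
acc=12755 shift=14

Derivation:
byte 0=0xD3: payload=0x53=83, contrib = 83<<0 = 83; acc -> 83, shift -> 7
byte 1=0x63: payload=0x63=99, contrib = 99<<7 = 12672; acc -> 12755, shift -> 14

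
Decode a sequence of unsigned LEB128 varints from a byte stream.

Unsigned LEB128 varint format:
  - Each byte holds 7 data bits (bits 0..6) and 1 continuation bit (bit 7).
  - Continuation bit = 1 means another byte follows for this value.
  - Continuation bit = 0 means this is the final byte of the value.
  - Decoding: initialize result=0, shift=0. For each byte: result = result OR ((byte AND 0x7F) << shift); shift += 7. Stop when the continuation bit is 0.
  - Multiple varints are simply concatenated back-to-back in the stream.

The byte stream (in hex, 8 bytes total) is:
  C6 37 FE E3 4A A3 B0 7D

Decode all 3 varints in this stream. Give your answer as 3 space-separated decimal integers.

  byte[0]=0xC6 cont=1 payload=0x46=70: acc |= 70<<0 -> acc=70 shift=7
  byte[1]=0x37 cont=0 payload=0x37=55: acc |= 55<<7 -> acc=7110 shift=14 [end]
Varint 1: bytes[0:2] = C6 37 -> value 7110 (2 byte(s))
  byte[2]=0xFE cont=1 payload=0x7E=126: acc |= 126<<0 -> acc=126 shift=7
  byte[3]=0xE3 cont=1 payload=0x63=99: acc |= 99<<7 -> acc=12798 shift=14
  byte[4]=0x4A cont=0 payload=0x4A=74: acc |= 74<<14 -> acc=1225214 shift=21 [end]
Varint 2: bytes[2:5] = FE E3 4A -> value 1225214 (3 byte(s))
  byte[5]=0xA3 cont=1 payload=0x23=35: acc |= 35<<0 -> acc=35 shift=7
  byte[6]=0xB0 cont=1 payload=0x30=48: acc |= 48<<7 -> acc=6179 shift=14
  byte[7]=0x7D cont=0 payload=0x7D=125: acc |= 125<<14 -> acc=2054179 shift=21 [end]
Varint 3: bytes[5:8] = A3 B0 7D -> value 2054179 (3 byte(s))

Answer: 7110 1225214 2054179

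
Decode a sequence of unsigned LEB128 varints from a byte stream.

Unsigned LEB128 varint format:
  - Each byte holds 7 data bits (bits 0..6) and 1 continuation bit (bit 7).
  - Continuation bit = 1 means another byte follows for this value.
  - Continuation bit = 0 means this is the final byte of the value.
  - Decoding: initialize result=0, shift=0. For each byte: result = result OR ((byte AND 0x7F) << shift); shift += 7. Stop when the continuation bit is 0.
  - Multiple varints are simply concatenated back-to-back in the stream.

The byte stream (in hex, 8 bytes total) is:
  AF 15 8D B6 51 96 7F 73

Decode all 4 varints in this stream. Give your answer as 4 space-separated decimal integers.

  byte[0]=0xAF cont=1 payload=0x2F=47: acc |= 47<<0 -> acc=47 shift=7
  byte[1]=0x15 cont=0 payload=0x15=21: acc |= 21<<7 -> acc=2735 shift=14 [end]
Varint 1: bytes[0:2] = AF 15 -> value 2735 (2 byte(s))
  byte[2]=0x8D cont=1 payload=0x0D=13: acc |= 13<<0 -> acc=13 shift=7
  byte[3]=0xB6 cont=1 payload=0x36=54: acc |= 54<<7 -> acc=6925 shift=14
  byte[4]=0x51 cont=0 payload=0x51=81: acc |= 81<<14 -> acc=1334029 shift=21 [end]
Varint 2: bytes[2:5] = 8D B6 51 -> value 1334029 (3 byte(s))
  byte[5]=0x96 cont=1 payload=0x16=22: acc |= 22<<0 -> acc=22 shift=7
  byte[6]=0x7F cont=0 payload=0x7F=127: acc |= 127<<7 -> acc=16278 shift=14 [end]
Varint 3: bytes[5:7] = 96 7F -> value 16278 (2 byte(s))
  byte[7]=0x73 cont=0 payload=0x73=115: acc |= 115<<0 -> acc=115 shift=7 [end]
Varint 4: bytes[7:8] = 73 -> value 115 (1 byte(s))

Answer: 2735 1334029 16278 115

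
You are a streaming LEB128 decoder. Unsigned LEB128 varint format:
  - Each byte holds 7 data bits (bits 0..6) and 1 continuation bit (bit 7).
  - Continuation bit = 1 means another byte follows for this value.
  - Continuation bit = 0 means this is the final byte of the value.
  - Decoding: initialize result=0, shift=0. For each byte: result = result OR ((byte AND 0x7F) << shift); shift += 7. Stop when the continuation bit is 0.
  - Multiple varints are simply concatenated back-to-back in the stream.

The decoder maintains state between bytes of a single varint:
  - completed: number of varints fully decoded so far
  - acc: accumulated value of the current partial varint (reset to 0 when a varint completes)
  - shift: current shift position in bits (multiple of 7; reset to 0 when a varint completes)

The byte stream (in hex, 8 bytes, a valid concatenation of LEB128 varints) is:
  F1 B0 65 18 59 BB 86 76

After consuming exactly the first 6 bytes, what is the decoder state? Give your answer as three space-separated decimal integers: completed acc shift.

byte[0]=0xF1 cont=1 payload=0x71: acc |= 113<<0 -> completed=0 acc=113 shift=7
byte[1]=0xB0 cont=1 payload=0x30: acc |= 48<<7 -> completed=0 acc=6257 shift=14
byte[2]=0x65 cont=0 payload=0x65: varint #1 complete (value=1661041); reset -> completed=1 acc=0 shift=0
byte[3]=0x18 cont=0 payload=0x18: varint #2 complete (value=24); reset -> completed=2 acc=0 shift=0
byte[4]=0x59 cont=0 payload=0x59: varint #3 complete (value=89); reset -> completed=3 acc=0 shift=0
byte[5]=0xBB cont=1 payload=0x3B: acc |= 59<<0 -> completed=3 acc=59 shift=7

Answer: 3 59 7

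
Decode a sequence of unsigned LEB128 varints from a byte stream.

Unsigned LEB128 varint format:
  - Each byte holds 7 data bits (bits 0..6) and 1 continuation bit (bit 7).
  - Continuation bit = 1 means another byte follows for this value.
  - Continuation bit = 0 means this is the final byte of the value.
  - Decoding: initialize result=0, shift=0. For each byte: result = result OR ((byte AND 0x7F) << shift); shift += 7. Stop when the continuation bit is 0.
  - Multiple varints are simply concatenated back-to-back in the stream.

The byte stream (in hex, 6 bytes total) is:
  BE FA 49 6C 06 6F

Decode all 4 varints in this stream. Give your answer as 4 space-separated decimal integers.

  byte[0]=0xBE cont=1 payload=0x3E=62: acc |= 62<<0 -> acc=62 shift=7
  byte[1]=0xFA cont=1 payload=0x7A=122: acc |= 122<<7 -> acc=15678 shift=14
  byte[2]=0x49 cont=0 payload=0x49=73: acc |= 73<<14 -> acc=1211710 shift=21 [end]
Varint 1: bytes[0:3] = BE FA 49 -> value 1211710 (3 byte(s))
  byte[3]=0x6C cont=0 payload=0x6C=108: acc |= 108<<0 -> acc=108 shift=7 [end]
Varint 2: bytes[3:4] = 6C -> value 108 (1 byte(s))
  byte[4]=0x06 cont=0 payload=0x06=6: acc |= 6<<0 -> acc=6 shift=7 [end]
Varint 3: bytes[4:5] = 06 -> value 6 (1 byte(s))
  byte[5]=0x6F cont=0 payload=0x6F=111: acc |= 111<<0 -> acc=111 shift=7 [end]
Varint 4: bytes[5:6] = 6F -> value 111 (1 byte(s))

Answer: 1211710 108 6 111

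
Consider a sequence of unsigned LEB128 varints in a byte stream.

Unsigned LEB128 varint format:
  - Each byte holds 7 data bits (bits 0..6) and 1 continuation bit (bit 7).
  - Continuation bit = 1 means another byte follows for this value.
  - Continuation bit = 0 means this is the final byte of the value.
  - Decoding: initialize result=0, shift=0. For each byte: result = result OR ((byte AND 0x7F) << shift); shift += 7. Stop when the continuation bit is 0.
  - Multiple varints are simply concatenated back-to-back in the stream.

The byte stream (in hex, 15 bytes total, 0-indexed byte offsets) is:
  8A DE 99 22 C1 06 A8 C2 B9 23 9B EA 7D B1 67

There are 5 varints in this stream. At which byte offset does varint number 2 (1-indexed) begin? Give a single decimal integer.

Answer: 4

Derivation:
  byte[0]=0x8A cont=1 payload=0x0A=10: acc |= 10<<0 -> acc=10 shift=7
  byte[1]=0xDE cont=1 payload=0x5E=94: acc |= 94<<7 -> acc=12042 shift=14
  byte[2]=0x99 cont=1 payload=0x19=25: acc |= 25<<14 -> acc=421642 shift=21
  byte[3]=0x22 cont=0 payload=0x22=34: acc |= 34<<21 -> acc=71724810 shift=28 [end]
Varint 1: bytes[0:4] = 8A DE 99 22 -> value 71724810 (4 byte(s))
  byte[4]=0xC1 cont=1 payload=0x41=65: acc |= 65<<0 -> acc=65 shift=7
  byte[5]=0x06 cont=0 payload=0x06=6: acc |= 6<<7 -> acc=833 shift=14 [end]
Varint 2: bytes[4:6] = C1 06 -> value 833 (2 byte(s))
  byte[6]=0xA8 cont=1 payload=0x28=40: acc |= 40<<0 -> acc=40 shift=7
  byte[7]=0xC2 cont=1 payload=0x42=66: acc |= 66<<7 -> acc=8488 shift=14
  byte[8]=0xB9 cont=1 payload=0x39=57: acc |= 57<<14 -> acc=942376 shift=21
  byte[9]=0x23 cont=0 payload=0x23=35: acc |= 35<<21 -> acc=74342696 shift=28 [end]
Varint 3: bytes[6:10] = A8 C2 B9 23 -> value 74342696 (4 byte(s))
  byte[10]=0x9B cont=1 payload=0x1B=27: acc |= 27<<0 -> acc=27 shift=7
  byte[11]=0xEA cont=1 payload=0x6A=106: acc |= 106<<7 -> acc=13595 shift=14
  byte[12]=0x7D cont=0 payload=0x7D=125: acc |= 125<<14 -> acc=2061595 shift=21 [end]
Varint 4: bytes[10:13] = 9B EA 7D -> value 2061595 (3 byte(s))
  byte[13]=0xB1 cont=1 payload=0x31=49: acc |= 49<<0 -> acc=49 shift=7
  byte[14]=0x67 cont=0 payload=0x67=103: acc |= 103<<7 -> acc=13233 shift=14 [end]
Varint 5: bytes[13:15] = B1 67 -> value 13233 (2 byte(s))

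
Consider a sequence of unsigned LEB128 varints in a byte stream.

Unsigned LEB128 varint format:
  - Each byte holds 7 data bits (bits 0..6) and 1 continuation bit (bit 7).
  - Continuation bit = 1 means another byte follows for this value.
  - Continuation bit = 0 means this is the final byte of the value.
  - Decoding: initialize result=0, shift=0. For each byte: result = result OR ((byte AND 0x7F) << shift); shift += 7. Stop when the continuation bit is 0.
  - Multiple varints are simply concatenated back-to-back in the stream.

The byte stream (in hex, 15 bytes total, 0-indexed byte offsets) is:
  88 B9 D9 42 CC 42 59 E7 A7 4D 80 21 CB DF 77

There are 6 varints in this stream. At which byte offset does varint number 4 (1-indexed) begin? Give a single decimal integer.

  byte[0]=0x88 cont=1 payload=0x08=8: acc |= 8<<0 -> acc=8 shift=7
  byte[1]=0xB9 cont=1 payload=0x39=57: acc |= 57<<7 -> acc=7304 shift=14
  byte[2]=0xD9 cont=1 payload=0x59=89: acc |= 89<<14 -> acc=1465480 shift=21
  byte[3]=0x42 cont=0 payload=0x42=66: acc |= 66<<21 -> acc=139877512 shift=28 [end]
Varint 1: bytes[0:4] = 88 B9 D9 42 -> value 139877512 (4 byte(s))
  byte[4]=0xCC cont=1 payload=0x4C=76: acc |= 76<<0 -> acc=76 shift=7
  byte[5]=0x42 cont=0 payload=0x42=66: acc |= 66<<7 -> acc=8524 shift=14 [end]
Varint 2: bytes[4:6] = CC 42 -> value 8524 (2 byte(s))
  byte[6]=0x59 cont=0 payload=0x59=89: acc |= 89<<0 -> acc=89 shift=7 [end]
Varint 3: bytes[6:7] = 59 -> value 89 (1 byte(s))
  byte[7]=0xE7 cont=1 payload=0x67=103: acc |= 103<<0 -> acc=103 shift=7
  byte[8]=0xA7 cont=1 payload=0x27=39: acc |= 39<<7 -> acc=5095 shift=14
  byte[9]=0x4D cont=0 payload=0x4D=77: acc |= 77<<14 -> acc=1266663 shift=21 [end]
Varint 4: bytes[7:10] = E7 A7 4D -> value 1266663 (3 byte(s))
  byte[10]=0x80 cont=1 payload=0x00=0: acc |= 0<<0 -> acc=0 shift=7
  byte[11]=0x21 cont=0 payload=0x21=33: acc |= 33<<7 -> acc=4224 shift=14 [end]
Varint 5: bytes[10:12] = 80 21 -> value 4224 (2 byte(s))
  byte[12]=0xCB cont=1 payload=0x4B=75: acc |= 75<<0 -> acc=75 shift=7
  byte[13]=0xDF cont=1 payload=0x5F=95: acc |= 95<<7 -> acc=12235 shift=14
  byte[14]=0x77 cont=0 payload=0x77=119: acc |= 119<<14 -> acc=1961931 shift=21 [end]
Varint 6: bytes[12:15] = CB DF 77 -> value 1961931 (3 byte(s))

Answer: 7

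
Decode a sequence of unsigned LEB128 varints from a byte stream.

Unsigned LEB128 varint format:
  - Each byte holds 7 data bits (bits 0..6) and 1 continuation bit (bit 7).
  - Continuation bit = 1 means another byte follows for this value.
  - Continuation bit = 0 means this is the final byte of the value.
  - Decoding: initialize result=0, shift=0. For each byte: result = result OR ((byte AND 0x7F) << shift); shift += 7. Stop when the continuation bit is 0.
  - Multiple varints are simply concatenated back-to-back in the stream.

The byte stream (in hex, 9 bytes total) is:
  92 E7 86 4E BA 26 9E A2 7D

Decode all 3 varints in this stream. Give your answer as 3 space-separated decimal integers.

Answer: 163689362 4922 2052382

Derivation:
  byte[0]=0x92 cont=1 payload=0x12=18: acc |= 18<<0 -> acc=18 shift=7
  byte[1]=0xE7 cont=1 payload=0x67=103: acc |= 103<<7 -> acc=13202 shift=14
  byte[2]=0x86 cont=1 payload=0x06=6: acc |= 6<<14 -> acc=111506 shift=21
  byte[3]=0x4E cont=0 payload=0x4E=78: acc |= 78<<21 -> acc=163689362 shift=28 [end]
Varint 1: bytes[0:4] = 92 E7 86 4E -> value 163689362 (4 byte(s))
  byte[4]=0xBA cont=1 payload=0x3A=58: acc |= 58<<0 -> acc=58 shift=7
  byte[5]=0x26 cont=0 payload=0x26=38: acc |= 38<<7 -> acc=4922 shift=14 [end]
Varint 2: bytes[4:6] = BA 26 -> value 4922 (2 byte(s))
  byte[6]=0x9E cont=1 payload=0x1E=30: acc |= 30<<0 -> acc=30 shift=7
  byte[7]=0xA2 cont=1 payload=0x22=34: acc |= 34<<7 -> acc=4382 shift=14
  byte[8]=0x7D cont=0 payload=0x7D=125: acc |= 125<<14 -> acc=2052382 shift=21 [end]
Varint 3: bytes[6:9] = 9E A2 7D -> value 2052382 (3 byte(s))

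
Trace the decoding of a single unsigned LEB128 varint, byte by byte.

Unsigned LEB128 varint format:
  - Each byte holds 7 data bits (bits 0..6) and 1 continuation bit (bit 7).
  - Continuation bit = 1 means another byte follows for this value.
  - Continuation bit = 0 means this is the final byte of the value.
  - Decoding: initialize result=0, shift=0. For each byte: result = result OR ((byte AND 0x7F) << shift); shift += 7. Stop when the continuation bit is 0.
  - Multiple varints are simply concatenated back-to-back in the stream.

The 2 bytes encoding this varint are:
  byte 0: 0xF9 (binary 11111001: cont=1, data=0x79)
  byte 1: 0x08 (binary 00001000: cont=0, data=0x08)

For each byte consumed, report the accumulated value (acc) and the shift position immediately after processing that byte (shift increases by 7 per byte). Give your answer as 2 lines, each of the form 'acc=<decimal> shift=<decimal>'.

Answer: acc=121 shift=7
acc=1145 shift=14

Derivation:
byte 0=0xF9: payload=0x79=121, contrib = 121<<0 = 121; acc -> 121, shift -> 7
byte 1=0x08: payload=0x08=8, contrib = 8<<7 = 1024; acc -> 1145, shift -> 14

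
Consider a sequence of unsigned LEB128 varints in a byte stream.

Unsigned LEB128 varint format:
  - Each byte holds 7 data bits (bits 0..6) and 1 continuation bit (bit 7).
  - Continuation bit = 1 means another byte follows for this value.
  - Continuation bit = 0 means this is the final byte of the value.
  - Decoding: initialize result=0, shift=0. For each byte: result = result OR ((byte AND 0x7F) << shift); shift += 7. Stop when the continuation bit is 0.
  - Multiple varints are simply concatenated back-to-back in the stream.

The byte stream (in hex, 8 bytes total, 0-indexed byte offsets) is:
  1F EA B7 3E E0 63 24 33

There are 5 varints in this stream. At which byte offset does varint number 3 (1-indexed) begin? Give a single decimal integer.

Answer: 4

Derivation:
  byte[0]=0x1F cont=0 payload=0x1F=31: acc |= 31<<0 -> acc=31 shift=7 [end]
Varint 1: bytes[0:1] = 1F -> value 31 (1 byte(s))
  byte[1]=0xEA cont=1 payload=0x6A=106: acc |= 106<<0 -> acc=106 shift=7
  byte[2]=0xB7 cont=1 payload=0x37=55: acc |= 55<<7 -> acc=7146 shift=14
  byte[3]=0x3E cont=0 payload=0x3E=62: acc |= 62<<14 -> acc=1022954 shift=21 [end]
Varint 2: bytes[1:4] = EA B7 3E -> value 1022954 (3 byte(s))
  byte[4]=0xE0 cont=1 payload=0x60=96: acc |= 96<<0 -> acc=96 shift=7
  byte[5]=0x63 cont=0 payload=0x63=99: acc |= 99<<7 -> acc=12768 shift=14 [end]
Varint 3: bytes[4:6] = E0 63 -> value 12768 (2 byte(s))
  byte[6]=0x24 cont=0 payload=0x24=36: acc |= 36<<0 -> acc=36 shift=7 [end]
Varint 4: bytes[6:7] = 24 -> value 36 (1 byte(s))
  byte[7]=0x33 cont=0 payload=0x33=51: acc |= 51<<0 -> acc=51 shift=7 [end]
Varint 5: bytes[7:8] = 33 -> value 51 (1 byte(s))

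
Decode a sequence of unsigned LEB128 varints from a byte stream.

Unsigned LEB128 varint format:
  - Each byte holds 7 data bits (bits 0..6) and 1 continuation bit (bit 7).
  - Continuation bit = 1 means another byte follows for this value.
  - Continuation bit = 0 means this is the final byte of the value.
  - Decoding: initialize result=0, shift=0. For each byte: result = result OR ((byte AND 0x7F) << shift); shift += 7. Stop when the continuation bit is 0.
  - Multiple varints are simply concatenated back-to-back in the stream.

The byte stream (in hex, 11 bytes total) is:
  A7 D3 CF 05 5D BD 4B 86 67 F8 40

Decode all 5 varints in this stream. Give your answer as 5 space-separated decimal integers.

  byte[0]=0xA7 cont=1 payload=0x27=39: acc |= 39<<0 -> acc=39 shift=7
  byte[1]=0xD3 cont=1 payload=0x53=83: acc |= 83<<7 -> acc=10663 shift=14
  byte[2]=0xCF cont=1 payload=0x4F=79: acc |= 79<<14 -> acc=1304999 shift=21
  byte[3]=0x05 cont=0 payload=0x05=5: acc |= 5<<21 -> acc=11790759 shift=28 [end]
Varint 1: bytes[0:4] = A7 D3 CF 05 -> value 11790759 (4 byte(s))
  byte[4]=0x5D cont=0 payload=0x5D=93: acc |= 93<<0 -> acc=93 shift=7 [end]
Varint 2: bytes[4:5] = 5D -> value 93 (1 byte(s))
  byte[5]=0xBD cont=1 payload=0x3D=61: acc |= 61<<0 -> acc=61 shift=7
  byte[6]=0x4B cont=0 payload=0x4B=75: acc |= 75<<7 -> acc=9661 shift=14 [end]
Varint 3: bytes[5:7] = BD 4B -> value 9661 (2 byte(s))
  byte[7]=0x86 cont=1 payload=0x06=6: acc |= 6<<0 -> acc=6 shift=7
  byte[8]=0x67 cont=0 payload=0x67=103: acc |= 103<<7 -> acc=13190 shift=14 [end]
Varint 4: bytes[7:9] = 86 67 -> value 13190 (2 byte(s))
  byte[9]=0xF8 cont=1 payload=0x78=120: acc |= 120<<0 -> acc=120 shift=7
  byte[10]=0x40 cont=0 payload=0x40=64: acc |= 64<<7 -> acc=8312 shift=14 [end]
Varint 5: bytes[9:11] = F8 40 -> value 8312 (2 byte(s))

Answer: 11790759 93 9661 13190 8312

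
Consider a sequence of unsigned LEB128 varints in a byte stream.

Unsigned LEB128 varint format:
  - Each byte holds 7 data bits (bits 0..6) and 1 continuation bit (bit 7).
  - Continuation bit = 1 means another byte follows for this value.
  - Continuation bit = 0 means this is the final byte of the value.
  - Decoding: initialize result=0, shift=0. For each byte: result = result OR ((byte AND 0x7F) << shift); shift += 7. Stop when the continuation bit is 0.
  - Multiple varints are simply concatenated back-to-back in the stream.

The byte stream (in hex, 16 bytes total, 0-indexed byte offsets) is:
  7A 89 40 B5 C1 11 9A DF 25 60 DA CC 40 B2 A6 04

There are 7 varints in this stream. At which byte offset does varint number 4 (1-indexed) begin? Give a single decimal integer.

Answer: 6

Derivation:
  byte[0]=0x7A cont=0 payload=0x7A=122: acc |= 122<<0 -> acc=122 shift=7 [end]
Varint 1: bytes[0:1] = 7A -> value 122 (1 byte(s))
  byte[1]=0x89 cont=1 payload=0x09=9: acc |= 9<<0 -> acc=9 shift=7
  byte[2]=0x40 cont=0 payload=0x40=64: acc |= 64<<7 -> acc=8201 shift=14 [end]
Varint 2: bytes[1:3] = 89 40 -> value 8201 (2 byte(s))
  byte[3]=0xB5 cont=1 payload=0x35=53: acc |= 53<<0 -> acc=53 shift=7
  byte[4]=0xC1 cont=1 payload=0x41=65: acc |= 65<<7 -> acc=8373 shift=14
  byte[5]=0x11 cont=0 payload=0x11=17: acc |= 17<<14 -> acc=286901 shift=21 [end]
Varint 3: bytes[3:6] = B5 C1 11 -> value 286901 (3 byte(s))
  byte[6]=0x9A cont=1 payload=0x1A=26: acc |= 26<<0 -> acc=26 shift=7
  byte[7]=0xDF cont=1 payload=0x5F=95: acc |= 95<<7 -> acc=12186 shift=14
  byte[8]=0x25 cont=0 payload=0x25=37: acc |= 37<<14 -> acc=618394 shift=21 [end]
Varint 4: bytes[6:9] = 9A DF 25 -> value 618394 (3 byte(s))
  byte[9]=0x60 cont=0 payload=0x60=96: acc |= 96<<0 -> acc=96 shift=7 [end]
Varint 5: bytes[9:10] = 60 -> value 96 (1 byte(s))
  byte[10]=0xDA cont=1 payload=0x5A=90: acc |= 90<<0 -> acc=90 shift=7
  byte[11]=0xCC cont=1 payload=0x4C=76: acc |= 76<<7 -> acc=9818 shift=14
  byte[12]=0x40 cont=0 payload=0x40=64: acc |= 64<<14 -> acc=1058394 shift=21 [end]
Varint 6: bytes[10:13] = DA CC 40 -> value 1058394 (3 byte(s))
  byte[13]=0xB2 cont=1 payload=0x32=50: acc |= 50<<0 -> acc=50 shift=7
  byte[14]=0xA6 cont=1 payload=0x26=38: acc |= 38<<7 -> acc=4914 shift=14
  byte[15]=0x04 cont=0 payload=0x04=4: acc |= 4<<14 -> acc=70450 shift=21 [end]
Varint 7: bytes[13:16] = B2 A6 04 -> value 70450 (3 byte(s))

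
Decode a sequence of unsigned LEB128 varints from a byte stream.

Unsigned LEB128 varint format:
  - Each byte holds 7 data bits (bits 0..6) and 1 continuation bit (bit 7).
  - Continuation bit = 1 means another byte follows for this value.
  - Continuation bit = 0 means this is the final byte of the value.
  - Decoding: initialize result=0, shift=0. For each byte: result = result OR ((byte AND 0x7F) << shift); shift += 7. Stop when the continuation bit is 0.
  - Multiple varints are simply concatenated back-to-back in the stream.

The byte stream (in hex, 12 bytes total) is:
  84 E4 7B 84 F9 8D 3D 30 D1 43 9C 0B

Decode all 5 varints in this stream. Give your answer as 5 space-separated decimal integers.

  byte[0]=0x84 cont=1 payload=0x04=4: acc |= 4<<0 -> acc=4 shift=7
  byte[1]=0xE4 cont=1 payload=0x64=100: acc |= 100<<7 -> acc=12804 shift=14
  byte[2]=0x7B cont=0 payload=0x7B=123: acc |= 123<<14 -> acc=2028036 shift=21 [end]
Varint 1: bytes[0:3] = 84 E4 7B -> value 2028036 (3 byte(s))
  byte[3]=0x84 cont=1 payload=0x04=4: acc |= 4<<0 -> acc=4 shift=7
  byte[4]=0xF9 cont=1 payload=0x79=121: acc |= 121<<7 -> acc=15492 shift=14
  byte[5]=0x8D cont=1 payload=0x0D=13: acc |= 13<<14 -> acc=228484 shift=21
  byte[6]=0x3D cont=0 payload=0x3D=61: acc |= 61<<21 -> acc=128154756 shift=28 [end]
Varint 2: bytes[3:7] = 84 F9 8D 3D -> value 128154756 (4 byte(s))
  byte[7]=0x30 cont=0 payload=0x30=48: acc |= 48<<0 -> acc=48 shift=7 [end]
Varint 3: bytes[7:8] = 30 -> value 48 (1 byte(s))
  byte[8]=0xD1 cont=1 payload=0x51=81: acc |= 81<<0 -> acc=81 shift=7
  byte[9]=0x43 cont=0 payload=0x43=67: acc |= 67<<7 -> acc=8657 shift=14 [end]
Varint 4: bytes[8:10] = D1 43 -> value 8657 (2 byte(s))
  byte[10]=0x9C cont=1 payload=0x1C=28: acc |= 28<<0 -> acc=28 shift=7
  byte[11]=0x0B cont=0 payload=0x0B=11: acc |= 11<<7 -> acc=1436 shift=14 [end]
Varint 5: bytes[10:12] = 9C 0B -> value 1436 (2 byte(s))

Answer: 2028036 128154756 48 8657 1436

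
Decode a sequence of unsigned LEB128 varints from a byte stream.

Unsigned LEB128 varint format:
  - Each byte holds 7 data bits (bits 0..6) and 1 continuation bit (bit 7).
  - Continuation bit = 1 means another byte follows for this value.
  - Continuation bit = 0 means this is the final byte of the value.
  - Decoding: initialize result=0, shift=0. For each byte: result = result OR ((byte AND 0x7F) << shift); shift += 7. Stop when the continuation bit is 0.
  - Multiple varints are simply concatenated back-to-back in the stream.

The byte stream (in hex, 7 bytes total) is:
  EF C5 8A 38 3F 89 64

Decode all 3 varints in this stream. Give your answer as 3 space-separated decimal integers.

  byte[0]=0xEF cont=1 payload=0x6F=111: acc |= 111<<0 -> acc=111 shift=7
  byte[1]=0xC5 cont=1 payload=0x45=69: acc |= 69<<7 -> acc=8943 shift=14
  byte[2]=0x8A cont=1 payload=0x0A=10: acc |= 10<<14 -> acc=172783 shift=21
  byte[3]=0x38 cont=0 payload=0x38=56: acc |= 56<<21 -> acc=117613295 shift=28 [end]
Varint 1: bytes[0:4] = EF C5 8A 38 -> value 117613295 (4 byte(s))
  byte[4]=0x3F cont=0 payload=0x3F=63: acc |= 63<<0 -> acc=63 shift=7 [end]
Varint 2: bytes[4:5] = 3F -> value 63 (1 byte(s))
  byte[5]=0x89 cont=1 payload=0x09=9: acc |= 9<<0 -> acc=9 shift=7
  byte[6]=0x64 cont=0 payload=0x64=100: acc |= 100<<7 -> acc=12809 shift=14 [end]
Varint 3: bytes[5:7] = 89 64 -> value 12809 (2 byte(s))

Answer: 117613295 63 12809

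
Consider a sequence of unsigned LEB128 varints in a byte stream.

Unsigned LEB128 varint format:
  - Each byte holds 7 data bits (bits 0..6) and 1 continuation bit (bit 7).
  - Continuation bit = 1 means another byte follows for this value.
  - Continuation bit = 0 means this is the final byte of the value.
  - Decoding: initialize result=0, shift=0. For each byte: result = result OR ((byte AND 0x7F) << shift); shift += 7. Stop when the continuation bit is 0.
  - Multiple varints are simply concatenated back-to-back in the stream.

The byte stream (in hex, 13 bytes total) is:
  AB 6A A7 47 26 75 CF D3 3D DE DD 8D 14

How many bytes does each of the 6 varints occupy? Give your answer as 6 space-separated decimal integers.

  byte[0]=0xAB cont=1 payload=0x2B=43: acc |= 43<<0 -> acc=43 shift=7
  byte[1]=0x6A cont=0 payload=0x6A=106: acc |= 106<<7 -> acc=13611 shift=14 [end]
Varint 1: bytes[0:2] = AB 6A -> value 13611 (2 byte(s))
  byte[2]=0xA7 cont=1 payload=0x27=39: acc |= 39<<0 -> acc=39 shift=7
  byte[3]=0x47 cont=0 payload=0x47=71: acc |= 71<<7 -> acc=9127 shift=14 [end]
Varint 2: bytes[2:4] = A7 47 -> value 9127 (2 byte(s))
  byte[4]=0x26 cont=0 payload=0x26=38: acc |= 38<<0 -> acc=38 shift=7 [end]
Varint 3: bytes[4:5] = 26 -> value 38 (1 byte(s))
  byte[5]=0x75 cont=0 payload=0x75=117: acc |= 117<<0 -> acc=117 shift=7 [end]
Varint 4: bytes[5:6] = 75 -> value 117 (1 byte(s))
  byte[6]=0xCF cont=1 payload=0x4F=79: acc |= 79<<0 -> acc=79 shift=7
  byte[7]=0xD3 cont=1 payload=0x53=83: acc |= 83<<7 -> acc=10703 shift=14
  byte[8]=0x3D cont=0 payload=0x3D=61: acc |= 61<<14 -> acc=1010127 shift=21 [end]
Varint 5: bytes[6:9] = CF D3 3D -> value 1010127 (3 byte(s))
  byte[9]=0xDE cont=1 payload=0x5E=94: acc |= 94<<0 -> acc=94 shift=7
  byte[10]=0xDD cont=1 payload=0x5D=93: acc |= 93<<7 -> acc=11998 shift=14
  byte[11]=0x8D cont=1 payload=0x0D=13: acc |= 13<<14 -> acc=224990 shift=21
  byte[12]=0x14 cont=0 payload=0x14=20: acc |= 20<<21 -> acc=42168030 shift=28 [end]
Varint 6: bytes[9:13] = DE DD 8D 14 -> value 42168030 (4 byte(s))

Answer: 2 2 1 1 3 4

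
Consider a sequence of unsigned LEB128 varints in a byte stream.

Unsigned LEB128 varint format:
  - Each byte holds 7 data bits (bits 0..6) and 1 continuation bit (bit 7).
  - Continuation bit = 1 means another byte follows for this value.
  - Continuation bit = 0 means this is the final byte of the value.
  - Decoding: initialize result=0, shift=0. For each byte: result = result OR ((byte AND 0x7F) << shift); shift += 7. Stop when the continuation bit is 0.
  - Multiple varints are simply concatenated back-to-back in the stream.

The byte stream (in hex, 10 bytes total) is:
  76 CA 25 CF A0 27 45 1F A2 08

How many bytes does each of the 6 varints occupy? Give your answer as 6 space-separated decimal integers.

  byte[0]=0x76 cont=0 payload=0x76=118: acc |= 118<<0 -> acc=118 shift=7 [end]
Varint 1: bytes[0:1] = 76 -> value 118 (1 byte(s))
  byte[1]=0xCA cont=1 payload=0x4A=74: acc |= 74<<0 -> acc=74 shift=7
  byte[2]=0x25 cont=0 payload=0x25=37: acc |= 37<<7 -> acc=4810 shift=14 [end]
Varint 2: bytes[1:3] = CA 25 -> value 4810 (2 byte(s))
  byte[3]=0xCF cont=1 payload=0x4F=79: acc |= 79<<0 -> acc=79 shift=7
  byte[4]=0xA0 cont=1 payload=0x20=32: acc |= 32<<7 -> acc=4175 shift=14
  byte[5]=0x27 cont=0 payload=0x27=39: acc |= 39<<14 -> acc=643151 shift=21 [end]
Varint 3: bytes[3:6] = CF A0 27 -> value 643151 (3 byte(s))
  byte[6]=0x45 cont=0 payload=0x45=69: acc |= 69<<0 -> acc=69 shift=7 [end]
Varint 4: bytes[6:7] = 45 -> value 69 (1 byte(s))
  byte[7]=0x1F cont=0 payload=0x1F=31: acc |= 31<<0 -> acc=31 shift=7 [end]
Varint 5: bytes[7:8] = 1F -> value 31 (1 byte(s))
  byte[8]=0xA2 cont=1 payload=0x22=34: acc |= 34<<0 -> acc=34 shift=7
  byte[9]=0x08 cont=0 payload=0x08=8: acc |= 8<<7 -> acc=1058 shift=14 [end]
Varint 6: bytes[8:10] = A2 08 -> value 1058 (2 byte(s))

Answer: 1 2 3 1 1 2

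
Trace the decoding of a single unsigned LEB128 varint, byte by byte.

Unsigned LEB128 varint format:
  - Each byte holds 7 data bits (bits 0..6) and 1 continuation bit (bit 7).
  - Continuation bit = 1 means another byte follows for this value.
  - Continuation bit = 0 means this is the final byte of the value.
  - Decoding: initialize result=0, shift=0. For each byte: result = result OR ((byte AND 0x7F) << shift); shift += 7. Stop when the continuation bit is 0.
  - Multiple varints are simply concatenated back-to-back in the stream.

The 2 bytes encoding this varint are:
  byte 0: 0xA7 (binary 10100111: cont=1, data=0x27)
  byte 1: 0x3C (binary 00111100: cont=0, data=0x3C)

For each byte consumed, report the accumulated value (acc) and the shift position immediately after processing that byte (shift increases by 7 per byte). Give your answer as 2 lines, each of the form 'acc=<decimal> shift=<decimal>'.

Answer: acc=39 shift=7
acc=7719 shift=14

Derivation:
byte 0=0xA7: payload=0x27=39, contrib = 39<<0 = 39; acc -> 39, shift -> 7
byte 1=0x3C: payload=0x3C=60, contrib = 60<<7 = 7680; acc -> 7719, shift -> 14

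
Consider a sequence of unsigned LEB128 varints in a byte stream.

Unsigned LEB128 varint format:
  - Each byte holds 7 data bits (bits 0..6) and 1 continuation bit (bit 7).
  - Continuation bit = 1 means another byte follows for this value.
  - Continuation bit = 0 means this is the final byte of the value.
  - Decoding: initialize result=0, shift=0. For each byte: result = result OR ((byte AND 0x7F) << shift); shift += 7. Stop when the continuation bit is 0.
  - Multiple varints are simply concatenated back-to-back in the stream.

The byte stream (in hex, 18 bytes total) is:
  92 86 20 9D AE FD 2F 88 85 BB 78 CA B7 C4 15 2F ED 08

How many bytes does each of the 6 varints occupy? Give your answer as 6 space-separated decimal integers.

Answer: 3 4 4 4 1 2

Derivation:
  byte[0]=0x92 cont=1 payload=0x12=18: acc |= 18<<0 -> acc=18 shift=7
  byte[1]=0x86 cont=1 payload=0x06=6: acc |= 6<<7 -> acc=786 shift=14
  byte[2]=0x20 cont=0 payload=0x20=32: acc |= 32<<14 -> acc=525074 shift=21 [end]
Varint 1: bytes[0:3] = 92 86 20 -> value 525074 (3 byte(s))
  byte[3]=0x9D cont=1 payload=0x1D=29: acc |= 29<<0 -> acc=29 shift=7
  byte[4]=0xAE cont=1 payload=0x2E=46: acc |= 46<<7 -> acc=5917 shift=14
  byte[5]=0xFD cont=1 payload=0x7D=125: acc |= 125<<14 -> acc=2053917 shift=21
  byte[6]=0x2F cont=0 payload=0x2F=47: acc |= 47<<21 -> acc=100620061 shift=28 [end]
Varint 2: bytes[3:7] = 9D AE FD 2F -> value 100620061 (4 byte(s))
  byte[7]=0x88 cont=1 payload=0x08=8: acc |= 8<<0 -> acc=8 shift=7
  byte[8]=0x85 cont=1 payload=0x05=5: acc |= 5<<7 -> acc=648 shift=14
  byte[9]=0xBB cont=1 payload=0x3B=59: acc |= 59<<14 -> acc=967304 shift=21
  byte[10]=0x78 cont=0 payload=0x78=120: acc |= 120<<21 -> acc=252625544 shift=28 [end]
Varint 3: bytes[7:11] = 88 85 BB 78 -> value 252625544 (4 byte(s))
  byte[11]=0xCA cont=1 payload=0x4A=74: acc |= 74<<0 -> acc=74 shift=7
  byte[12]=0xB7 cont=1 payload=0x37=55: acc |= 55<<7 -> acc=7114 shift=14
  byte[13]=0xC4 cont=1 payload=0x44=68: acc |= 68<<14 -> acc=1121226 shift=21
  byte[14]=0x15 cont=0 payload=0x15=21: acc |= 21<<21 -> acc=45161418 shift=28 [end]
Varint 4: bytes[11:15] = CA B7 C4 15 -> value 45161418 (4 byte(s))
  byte[15]=0x2F cont=0 payload=0x2F=47: acc |= 47<<0 -> acc=47 shift=7 [end]
Varint 5: bytes[15:16] = 2F -> value 47 (1 byte(s))
  byte[16]=0xED cont=1 payload=0x6D=109: acc |= 109<<0 -> acc=109 shift=7
  byte[17]=0x08 cont=0 payload=0x08=8: acc |= 8<<7 -> acc=1133 shift=14 [end]
Varint 6: bytes[16:18] = ED 08 -> value 1133 (2 byte(s))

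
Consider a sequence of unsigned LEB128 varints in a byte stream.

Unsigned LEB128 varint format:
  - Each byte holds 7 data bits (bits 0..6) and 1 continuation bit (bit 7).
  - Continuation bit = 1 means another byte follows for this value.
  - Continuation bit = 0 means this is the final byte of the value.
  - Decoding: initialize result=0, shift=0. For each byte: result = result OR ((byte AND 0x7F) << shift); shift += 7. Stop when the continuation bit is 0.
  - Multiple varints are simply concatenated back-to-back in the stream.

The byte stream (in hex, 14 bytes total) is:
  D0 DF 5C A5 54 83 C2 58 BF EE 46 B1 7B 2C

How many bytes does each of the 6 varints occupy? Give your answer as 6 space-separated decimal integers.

Answer: 3 2 3 3 2 1

Derivation:
  byte[0]=0xD0 cont=1 payload=0x50=80: acc |= 80<<0 -> acc=80 shift=7
  byte[1]=0xDF cont=1 payload=0x5F=95: acc |= 95<<7 -> acc=12240 shift=14
  byte[2]=0x5C cont=0 payload=0x5C=92: acc |= 92<<14 -> acc=1519568 shift=21 [end]
Varint 1: bytes[0:3] = D0 DF 5C -> value 1519568 (3 byte(s))
  byte[3]=0xA5 cont=1 payload=0x25=37: acc |= 37<<0 -> acc=37 shift=7
  byte[4]=0x54 cont=0 payload=0x54=84: acc |= 84<<7 -> acc=10789 shift=14 [end]
Varint 2: bytes[3:5] = A5 54 -> value 10789 (2 byte(s))
  byte[5]=0x83 cont=1 payload=0x03=3: acc |= 3<<0 -> acc=3 shift=7
  byte[6]=0xC2 cont=1 payload=0x42=66: acc |= 66<<7 -> acc=8451 shift=14
  byte[7]=0x58 cont=0 payload=0x58=88: acc |= 88<<14 -> acc=1450243 shift=21 [end]
Varint 3: bytes[5:8] = 83 C2 58 -> value 1450243 (3 byte(s))
  byte[8]=0xBF cont=1 payload=0x3F=63: acc |= 63<<0 -> acc=63 shift=7
  byte[9]=0xEE cont=1 payload=0x6E=110: acc |= 110<<7 -> acc=14143 shift=14
  byte[10]=0x46 cont=0 payload=0x46=70: acc |= 70<<14 -> acc=1161023 shift=21 [end]
Varint 4: bytes[8:11] = BF EE 46 -> value 1161023 (3 byte(s))
  byte[11]=0xB1 cont=1 payload=0x31=49: acc |= 49<<0 -> acc=49 shift=7
  byte[12]=0x7B cont=0 payload=0x7B=123: acc |= 123<<7 -> acc=15793 shift=14 [end]
Varint 5: bytes[11:13] = B1 7B -> value 15793 (2 byte(s))
  byte[13]=0x2C cont=0 payload=0x2C=44: acc |= 44<<0 -> acc=44 shift=7 [end]
Varint 6: bytes[13:14] = 2C -> value 44 (1 byte(s))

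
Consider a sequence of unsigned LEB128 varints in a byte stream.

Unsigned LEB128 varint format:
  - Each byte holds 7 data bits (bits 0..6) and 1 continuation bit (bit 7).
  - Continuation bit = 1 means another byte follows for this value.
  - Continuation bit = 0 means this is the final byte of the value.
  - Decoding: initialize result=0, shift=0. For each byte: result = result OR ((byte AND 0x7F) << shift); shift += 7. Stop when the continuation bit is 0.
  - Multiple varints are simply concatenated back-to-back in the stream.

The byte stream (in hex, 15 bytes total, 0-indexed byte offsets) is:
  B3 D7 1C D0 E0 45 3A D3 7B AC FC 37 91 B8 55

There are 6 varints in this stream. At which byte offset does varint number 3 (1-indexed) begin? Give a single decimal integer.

Answer: 6

Derivation:
  byte[0]=0xB3 cont=1 payload=0x33=51: acc |= 51<<0 -> acc=51 shift=7
  byte[1]=0xD7 cont=1 payload=0x57=87: acc |= 87<<7 -> acc=11187 shift=14
  byte[2]=0x1C cont=0 payload=0x1C=28: acc |= 28<<14 -> acc=469939 shift=21 [end]
Varint 1: bytes[0:3] = B3 D7 1C -> value 469939 (3 byte(s))
  byte[3]=0xD0 cont=1 payload=0x50=80: acc |= 80<<0 -> acc=80 shift=7
  byte[4]=0xE0 cont=1 payload=0x60=96: acc |= 96<<7 -> acc=12368 shift=14
  byte[5]=0x45 cont=0 payload=0x45=69: acc |= 69<<14 -> acc=1142864 shift=21 [end]
Varint 2: bytes[3:6] = D0 E0 45 -> value 1142864 (3 byte(s))
  byte[6]=0x3A cont=0 payload=0x3A=58: acc |= 58<<0 -> acc=58 shift=7 [end]
Varint 3: bytes[6:7] = 3A -> value 58 (1 byte(s))
  byte[7]=0xD3 cont=1 payload=0x53=83: acc |= 83<<0 -> acc=83 shift=7
  byte[8]=0x7B cont=0 payload=0x7B=123: acc |= 123<<7 -> acc=15827 shift=14 [end]
Varint 4: bytes[7:9] = D3 7B -> value 15827 (2 byte(s))
  byte[9]=0xAC cont=1 payload=0x2C=44: acc |= 44<<0 -> acc=44 shift=7
  byte[10]=0xFC cont=1 payload=0x7C=124: acc |= 124<<7 -> acc=15916 shift=14
  byte[11]=0x37 cont=0 payload=0x37=55: acc |= 55<<14 -> acc=917036 shift=21 [end]
Varint 5: bytes[9:12] = AC FC 37 -> value 917036 (3 byte(s))
  byte[12]=0x91 cont=1 payload=0x11=17: acc |= 17<<0 -> acc=17 shift=7
  byte[13]=0xB8 cont=1 payload=0x38=56: acc |= 56<<7 -> acc=7185 shift=14
  byte[14]=0x55 cont=0 payload=0x55=85: acc |= 85<<14 -> acc=1399825 shift=21 [end]
Varint 6: bytes[12:15] = 91 B8 55 -> value 1399825 (3 byte(s))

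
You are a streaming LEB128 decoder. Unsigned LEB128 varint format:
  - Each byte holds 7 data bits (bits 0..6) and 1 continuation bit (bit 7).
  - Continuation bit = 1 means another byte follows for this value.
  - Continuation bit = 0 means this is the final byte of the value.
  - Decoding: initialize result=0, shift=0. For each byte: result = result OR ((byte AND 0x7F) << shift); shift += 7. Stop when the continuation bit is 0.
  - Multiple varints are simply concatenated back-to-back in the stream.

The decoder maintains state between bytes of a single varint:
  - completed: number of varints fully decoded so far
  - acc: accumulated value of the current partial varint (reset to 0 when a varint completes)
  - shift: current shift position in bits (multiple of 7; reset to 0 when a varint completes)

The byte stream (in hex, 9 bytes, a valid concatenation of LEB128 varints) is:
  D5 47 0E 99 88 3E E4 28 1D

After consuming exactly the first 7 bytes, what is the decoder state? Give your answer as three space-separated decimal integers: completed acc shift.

byte[0]=0xD5 cont=1 payload=0x55: acc |= 85<<0 -> completed=0 acc=85 shift=7
byte[1]=0x47 cont=0 payload=0x47: varint #1 complete (value=9173); reset -> completed=1 acc=0 shift=0
byte[2]=0x0E cont=0 payload=0x0E: varint #2 complete (value=14); reset -> completed=2 acc=0 shift=0
byte[3]=0x99 cont=1 payload=0x19: acc |= 25<<0 -> completed=2 acc=25 shift=7
byte[4]=0x88 cont=1 payload=0x08: acc |= 8<<7 -> completed=2 acc=1049 shift=14
byte[5]=0x3E cont=0 payload=0x3E: varint #3 complete (value=1016857); reset -> completed=3 acc=0 shift=0
byte[6]=0xE4 cont=1 payload=0x64: acc |= 100<<0 -> completed=3 acc=100 shift=7

Answer: 3 100 7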